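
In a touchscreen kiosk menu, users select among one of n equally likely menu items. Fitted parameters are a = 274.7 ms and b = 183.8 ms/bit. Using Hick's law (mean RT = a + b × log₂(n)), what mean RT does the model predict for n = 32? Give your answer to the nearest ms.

log₂(32) = 5 bits, so RT = 274.7 + 183.8 × 5 ≈ 1193.700 ms.

1194 ms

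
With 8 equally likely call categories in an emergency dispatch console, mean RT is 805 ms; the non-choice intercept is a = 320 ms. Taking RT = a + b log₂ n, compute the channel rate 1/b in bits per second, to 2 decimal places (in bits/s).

6.19 bits/s

Choice component = 805 − 320 = 485 ms over log₂(8) = 3 bits.
b = 485 / 3 = 161.667 ms/bit, so 1/b = 6.186 bits/s.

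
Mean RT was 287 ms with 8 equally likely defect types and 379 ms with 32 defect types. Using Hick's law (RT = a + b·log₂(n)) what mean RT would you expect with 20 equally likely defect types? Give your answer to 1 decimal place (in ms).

347.8 ms

Solve the two-equation system in a and b:
  b = (379 − 287) / (log₂ 32 − log₂ 8) = 92 / (5 − 3) = 46.000 ms/bit
  a = 287 − 46.000 × 3 = 149.000 ms
Then RT(20) = 149.000 + 46.000 × log₂ 20 = 149.000 + 46.000 × 4.3219 ≈ 347.809 ms.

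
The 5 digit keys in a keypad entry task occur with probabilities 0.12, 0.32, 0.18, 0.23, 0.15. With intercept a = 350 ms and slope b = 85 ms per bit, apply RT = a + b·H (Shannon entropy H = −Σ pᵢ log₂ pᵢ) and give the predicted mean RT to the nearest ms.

Entropy contributions −pᵢ log₂ pᵢ: 0.3671, 0.5260, 0.4453, 0.4877, 0.4105; sum H = 2.2366 bits.
RT = a + bH = 350 + 85·2.2366 = 540.11 ms.

540 ms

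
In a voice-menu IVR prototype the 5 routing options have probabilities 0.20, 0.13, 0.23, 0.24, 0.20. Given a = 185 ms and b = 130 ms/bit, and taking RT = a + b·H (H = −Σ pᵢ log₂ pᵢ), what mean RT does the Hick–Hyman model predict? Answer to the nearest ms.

483 ms

H = 0.20·log₂(1/0.20) + 0.13·log₂(1/0.13) + 0.23·log₂(1/0.23) + 0.24·log₂(1/0.24) + 0.20·log₂(1/0.20) = 2.2932 bits.
RT = 185 + 130 × 2.2932 = 483.12 ms.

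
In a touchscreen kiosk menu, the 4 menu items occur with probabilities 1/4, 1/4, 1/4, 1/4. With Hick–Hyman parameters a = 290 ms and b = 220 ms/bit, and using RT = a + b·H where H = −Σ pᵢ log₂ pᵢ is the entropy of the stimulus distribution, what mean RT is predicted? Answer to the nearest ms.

Each term −pᵢ log₂ pᵢ: 0.25·2 + 0.25·2 + 0.25·2 + 0.25·2; summed, H = 2.000 bits.
Mean RT = a + bH = 290 + 220·2.000 = 730.00 ms.

730 ms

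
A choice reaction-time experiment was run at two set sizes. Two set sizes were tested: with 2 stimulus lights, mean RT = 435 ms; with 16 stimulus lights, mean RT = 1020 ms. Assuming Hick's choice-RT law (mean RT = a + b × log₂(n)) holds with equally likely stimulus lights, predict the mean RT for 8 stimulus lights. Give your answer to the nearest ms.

825 ms

Solve the two-equation system in a and b:
  b = (1020 − 435) / (log₂ 16 − log₂ 2) = 585 / (4 − 1) = 195 ms/bit
  a = 435 − 195 × 1 = 240 ms
Then RT(8) = 240 + 195 × log₂ 8 = 240 + 195 × 3 ≈ 825.000 ms.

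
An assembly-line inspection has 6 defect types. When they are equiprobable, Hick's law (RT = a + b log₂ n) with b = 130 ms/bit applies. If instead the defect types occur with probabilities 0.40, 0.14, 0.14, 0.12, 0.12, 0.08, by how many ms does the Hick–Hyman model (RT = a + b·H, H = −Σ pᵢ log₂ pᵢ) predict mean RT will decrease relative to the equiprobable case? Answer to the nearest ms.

Equiprobable entropy H₀ = log₂ 6 = 2.5850 bits.
Skewed entropy H = −Σ pᵢ log₂ pᵢ = 2.3486 bits.
ΔRT = b·(H₀ − H) = 130 × 0.2363 = 30.72 ms.

31 ms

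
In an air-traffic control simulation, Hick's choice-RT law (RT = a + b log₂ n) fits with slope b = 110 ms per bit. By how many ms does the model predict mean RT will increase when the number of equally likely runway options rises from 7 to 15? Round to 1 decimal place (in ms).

120.9 ms

The intercept a cancels: ΔRT = b·(log₂ n₂ − log₂ n₁) = b·log₂(n₂/n₁).
log₂(15) − log₂(7) = 3.9069 − 2.8074 = 1.0995.
ΔRT = 110 × 1.0995 = 120.949 ms.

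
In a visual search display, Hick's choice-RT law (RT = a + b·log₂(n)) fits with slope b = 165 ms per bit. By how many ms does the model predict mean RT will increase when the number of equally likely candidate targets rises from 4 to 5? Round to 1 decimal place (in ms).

ΔRT = (a + b log₂ n₂) − (a + b log₂ n₁) = b·(log₂ n₂ − log₂ n₁).
log₂(5) − log₂(4) = 2.3219 − 2 = 0.3219.
ΔRT = 165 × 0.3219 = 53.118 ms.

53.1 ms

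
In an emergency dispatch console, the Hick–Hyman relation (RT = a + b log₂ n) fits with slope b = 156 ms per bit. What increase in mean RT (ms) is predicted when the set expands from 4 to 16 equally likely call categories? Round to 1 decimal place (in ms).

312.0 ms

Only the slope matters, since a is common to both: ΔRT = b·log₂(n₂/n₁).
log₂(16) − log₂(4) = log₂(16/4) = log₂(4) = 2.
ΔRT = 156 × 2.0000 = 312.000 ms.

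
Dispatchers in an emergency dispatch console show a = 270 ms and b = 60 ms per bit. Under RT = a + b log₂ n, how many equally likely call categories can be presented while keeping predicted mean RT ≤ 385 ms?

3

Set 270 + 60·log₂ n ≤ 385 → log₂ n ≤ (385 − 270)/60 = 1.9167.
So n ≤ 2^1.9167 = 3.775; the largest integer n is 3.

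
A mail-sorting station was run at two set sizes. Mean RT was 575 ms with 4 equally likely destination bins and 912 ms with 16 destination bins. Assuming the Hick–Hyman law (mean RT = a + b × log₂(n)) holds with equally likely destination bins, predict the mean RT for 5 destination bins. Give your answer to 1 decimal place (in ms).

629.2 ms

Fit slope and intercept:
  b = (912 − 575) / (log₂ 16 − log₂ 4) = 337 / (4 − 2) = 168.500 ms/bit
  a = 575 − 168.500 × 2 = 238.000 ms
Then RT(5) = 238.000 + 168.500 × log₂ 5 = 238.000 + 168.500 × 2.3219 ≈ 629.245 ms.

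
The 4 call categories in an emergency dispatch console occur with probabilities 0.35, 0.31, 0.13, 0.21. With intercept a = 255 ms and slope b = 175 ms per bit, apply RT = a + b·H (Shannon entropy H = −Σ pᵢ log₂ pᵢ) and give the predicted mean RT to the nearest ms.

Entropy contributions −pᵢ log₂ pᵢ: 0.5301, 0.5238, 0.3826, 0.4728; sum H = 1.9094 bits.
RT = a + bH = 255 + 175·1.9094 = 589.14 ms.

589 ms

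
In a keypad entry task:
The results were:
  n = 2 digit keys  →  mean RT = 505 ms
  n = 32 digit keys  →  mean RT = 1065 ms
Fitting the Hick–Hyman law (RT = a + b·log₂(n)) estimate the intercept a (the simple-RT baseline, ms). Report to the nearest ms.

365 ms

b = (RT₂ − RT₁)/(log₂ n₂ − log₂ n₁) = (1065 − 505)/(5 − 1) = 140 ms/bit.
Intercept: a = 505 − 140·log₂(2) = 365.000 ms.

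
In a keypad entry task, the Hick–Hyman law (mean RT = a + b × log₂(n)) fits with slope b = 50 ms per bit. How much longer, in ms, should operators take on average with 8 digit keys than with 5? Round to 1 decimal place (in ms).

Only the slope matters, since a is common to both: ΔRT = b·log₂(n₂/n₁).
log₂(8) − log₂(5) = 3 − 2.3219 = 0.6781.
ΔRT = 50 × 0.6781 = 33.904 ms.

33.9 ms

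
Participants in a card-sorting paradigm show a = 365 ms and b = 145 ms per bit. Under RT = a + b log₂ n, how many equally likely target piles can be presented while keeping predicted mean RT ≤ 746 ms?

6

Information budget: (746 − 365)/145 = 2.6276 bits, so n ≤ 2^2.6276 = 6.180 → at most 6.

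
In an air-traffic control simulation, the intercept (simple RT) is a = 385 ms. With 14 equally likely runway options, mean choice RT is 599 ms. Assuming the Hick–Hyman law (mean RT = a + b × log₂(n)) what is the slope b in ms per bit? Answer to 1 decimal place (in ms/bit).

56.2 ms/bit

log₂(14) = 3.8074 bits.
b = (RT − a)/log₂ n = (599 − 385) / 3.8074 = 56.207 ms/bit.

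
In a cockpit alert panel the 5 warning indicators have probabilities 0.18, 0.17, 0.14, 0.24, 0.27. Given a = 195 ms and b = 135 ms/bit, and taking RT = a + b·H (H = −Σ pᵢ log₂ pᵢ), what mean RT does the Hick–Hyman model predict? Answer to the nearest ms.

503 ms

Entropy contributions −pᵢ log₂ pᵢ: 0.4453, 0.4346, 0.3971, 0.4941, 0.5100; sum H = 2.2812 bits.
RT = a + bH = 195 + 135·2.2812 = 502.96 ms.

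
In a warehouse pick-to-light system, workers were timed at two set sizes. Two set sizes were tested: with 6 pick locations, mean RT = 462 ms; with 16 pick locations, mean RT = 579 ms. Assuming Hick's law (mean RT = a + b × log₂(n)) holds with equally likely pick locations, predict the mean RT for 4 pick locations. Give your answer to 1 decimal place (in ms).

Fit slope and intercept:
  b = (579 − 462) / (log₂ 16 − log₂ 6) = 117 / (4 − 2.5850) = 82.683 ms/bit
  a = 462 − 82.683 × 2.5850 = 248.267 ms
Then RT(4) = 248.267 + 82.683 × log₂ 4 = 248.267 + 82.683 × 2 ≈ 413.633 ms.

413.6 ms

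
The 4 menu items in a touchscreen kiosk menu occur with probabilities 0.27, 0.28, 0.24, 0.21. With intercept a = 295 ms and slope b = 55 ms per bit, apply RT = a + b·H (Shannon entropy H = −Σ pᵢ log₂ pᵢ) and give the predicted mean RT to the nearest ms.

405 ms

Entropy contributions −pᵢ log₂ pᵢ: 0.5100, 0.5142, 0.4941, 0.4728; sum H = 1.9912 bits.
RT = a + bH = 295 + 55·1.9912 = 404.52 ms.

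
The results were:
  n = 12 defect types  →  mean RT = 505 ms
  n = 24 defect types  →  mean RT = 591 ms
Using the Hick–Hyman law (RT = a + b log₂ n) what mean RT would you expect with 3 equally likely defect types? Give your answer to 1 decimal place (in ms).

333.0 ms

RT is linear in log₂ n, so two points fix the line:
  b = (591 − 505) / (log₂ 24 − log₂ 12) = 86 / (4.5850 − 3.5850) = 86.000 ms/bit
  a = 505 − 86.000 × 3.5850 = 196.693 ms
Then RT(3) = 196.693 + 86.000 × log₂ 3 = 196.693 + 86.000 × 1.5850 ≈ 333.000 ms.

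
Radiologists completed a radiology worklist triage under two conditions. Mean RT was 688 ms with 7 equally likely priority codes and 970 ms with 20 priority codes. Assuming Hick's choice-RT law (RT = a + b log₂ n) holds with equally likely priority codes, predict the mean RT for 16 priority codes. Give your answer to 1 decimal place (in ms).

910.1 ms

Solve the two-equation system in a and b:
  b = (970 − 688) / (log₂ 20 − log₂ 7) = 282 / (4.3219 − 2.8074) = 186.191 ms/bit
  a = 688 − 186.191 × 2.8074 = 165.296 ms
Then RT(16) = 165.296 + 186.191 × log₂ 16 = 165.296 + 186.191 × 4 ≈ 910.060 ms.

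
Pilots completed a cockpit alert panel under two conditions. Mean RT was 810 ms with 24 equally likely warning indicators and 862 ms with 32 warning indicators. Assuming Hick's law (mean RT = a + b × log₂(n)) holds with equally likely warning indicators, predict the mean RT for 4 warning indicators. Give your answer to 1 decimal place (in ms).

With log₂ n on the abscissa the relation is linear; from the two conditions:
  b = (862 − 810) / (log₂ 32 − log₂ 24) = 52 / (5 − 4.5850) = 125.290 ms/bit
  a = 810 − 125.290 × 4.5850 = 235.551 ms
Then RT(4) = 235.551 + 125.290 × log₂ 4 = 235.551 + 125.290 × 2 ≈ 486.130 ms.

486.1 ms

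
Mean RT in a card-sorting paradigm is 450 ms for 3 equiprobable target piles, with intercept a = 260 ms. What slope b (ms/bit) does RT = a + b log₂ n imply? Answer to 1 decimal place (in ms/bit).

log₂(3) = 1.5850 bits.
b = (RT − a)/log₂ n = (450 − 260) / 1.5850 = 119.877 ms/bit.

119.9 ms/bit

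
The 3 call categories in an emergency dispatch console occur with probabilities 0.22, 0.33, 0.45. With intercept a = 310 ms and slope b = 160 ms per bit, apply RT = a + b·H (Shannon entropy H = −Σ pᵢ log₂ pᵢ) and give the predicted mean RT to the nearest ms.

Entropy contributions −pᵢ log₂ pᵢ: 0.4806, 0.5278, 0.5184; sum H = 1.5268 bits.
RT = a + bH = 310 + 160·1.5268 = 554.29 ms.

554 ms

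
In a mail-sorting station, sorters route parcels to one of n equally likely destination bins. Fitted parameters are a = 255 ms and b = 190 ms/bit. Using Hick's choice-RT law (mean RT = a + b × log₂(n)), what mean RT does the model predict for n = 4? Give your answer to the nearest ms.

log₂(4) = 2 bits, so RT = 255 + 190 × 2 ≈ 635.000 ms.

635 ms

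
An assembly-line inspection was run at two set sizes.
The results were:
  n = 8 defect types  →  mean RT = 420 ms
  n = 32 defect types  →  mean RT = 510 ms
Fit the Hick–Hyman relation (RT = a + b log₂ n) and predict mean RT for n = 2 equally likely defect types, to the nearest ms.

330 ms

Solve the two-equation system in a and b:
  b = (510 − 420) / (log₂ 32 − log₂ 8) = 90 / (5 − 3) = 45 ms/bit
  a = 420 − 45 × 3 = 285 ms
Then RT(2) = 285 + 45 × log₂ 2 = 285 + 45 × 1 ≈ 330.000 ms.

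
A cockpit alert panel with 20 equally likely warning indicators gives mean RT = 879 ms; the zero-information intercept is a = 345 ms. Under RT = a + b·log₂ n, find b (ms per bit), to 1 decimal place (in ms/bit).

b = (879 − 345) / log₂(20) = 534 / 4.3219 = 123.556 ms/bit.

123.6 ms/bit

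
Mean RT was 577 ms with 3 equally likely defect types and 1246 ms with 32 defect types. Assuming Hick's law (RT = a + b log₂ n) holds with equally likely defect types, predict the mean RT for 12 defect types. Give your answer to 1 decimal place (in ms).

968.8 ms

With log₂ n on the abscissa the relation is linear; from the two conditions:
  b = (1246 − 577) / (log₂ 32 − log₂ 3) = 669 / (5 − 1.5850) = 195.898 ms/bit
  a = 577 − 195.898 × 1.5850 = 266.509 ms
Then RT(12) = 266.509 + 195.898 × log₂ 12 = 266.509 + 195.898 × 3.5850 ≈ 968.797 ms.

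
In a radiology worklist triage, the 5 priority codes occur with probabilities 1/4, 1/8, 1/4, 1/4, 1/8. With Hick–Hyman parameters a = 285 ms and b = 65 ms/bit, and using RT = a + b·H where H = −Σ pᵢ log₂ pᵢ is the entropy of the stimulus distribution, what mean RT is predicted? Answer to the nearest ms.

Each term −pᵢ log₂ pᵢ: 0.25·2 + 0.125·3 + 0.25·2 + 0.25·2 + 0.125·3; summed, H = 2.250 bits.
Mean RT = a + bH = 285 + 65·2.250 = 431.25 ms.

431 ms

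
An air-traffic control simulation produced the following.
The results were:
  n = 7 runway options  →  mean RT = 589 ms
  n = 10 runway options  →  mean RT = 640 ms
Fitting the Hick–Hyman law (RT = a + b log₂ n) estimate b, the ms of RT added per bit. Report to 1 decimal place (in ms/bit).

99.1 ms/bit

b = (RT₂ − RT₁)/(log₂ n₂ − log₂ n₁) = (640 − 589)/(3.3219 − 2.8074) = 99.111 ms/bit.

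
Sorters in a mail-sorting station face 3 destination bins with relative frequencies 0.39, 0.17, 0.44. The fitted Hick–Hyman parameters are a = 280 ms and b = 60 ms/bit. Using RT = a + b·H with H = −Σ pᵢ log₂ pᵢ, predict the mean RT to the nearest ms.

369 ms

H = 0.39·log₂(1/0.39) + 0.17·log₂(1/0.17) + 0.44·log₂(1/0.44) = 1.4855 bits.
RT = 280 + 60 × 1.4855 = 369.13 ms.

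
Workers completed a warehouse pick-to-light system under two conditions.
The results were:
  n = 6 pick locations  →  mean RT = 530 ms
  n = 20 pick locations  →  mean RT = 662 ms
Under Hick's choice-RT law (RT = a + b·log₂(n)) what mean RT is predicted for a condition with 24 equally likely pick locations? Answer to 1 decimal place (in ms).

682.0 ms

RT is linear in log₂ n, so two points fix the line:
  b = (662 − 530) / (log₂ 20 − log₂ 6) = 132 / (4.3219 − 2.5850) = 75.995 ms/bit
  a = 530 − 75.995 × 2.5850 = 333.557 ms
Then RT(24) = 333.557 + 75.995 × log₂ 24 = 333.557 + 75.995 × 4.5850 ≈ 681.989 ms.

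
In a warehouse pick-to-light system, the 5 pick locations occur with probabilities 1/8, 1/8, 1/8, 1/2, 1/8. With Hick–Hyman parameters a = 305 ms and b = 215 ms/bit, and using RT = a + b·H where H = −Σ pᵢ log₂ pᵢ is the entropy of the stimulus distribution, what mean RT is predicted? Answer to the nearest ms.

Each term −pᵢ log₂ pᵢ: 0.125·3 + 0.125·3 + 0.125·3 + 0.5·1 + 0.125·3; summed, H = 2.000 bits.
Mean RT = a + bH = 305 + 215·2.000 = 735.00 ms.

735 ms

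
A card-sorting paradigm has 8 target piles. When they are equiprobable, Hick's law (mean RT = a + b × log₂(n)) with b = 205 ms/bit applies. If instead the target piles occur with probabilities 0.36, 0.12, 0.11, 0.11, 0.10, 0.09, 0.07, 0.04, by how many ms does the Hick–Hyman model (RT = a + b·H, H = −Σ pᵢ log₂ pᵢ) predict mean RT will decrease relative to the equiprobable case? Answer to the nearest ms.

62 ms

The RT saving is b·ΔH. Equiprobable H₀ = log₂(8) = 3.0000 bits; with the given probabilities H = 2.6974 bits.
b·(H₀ − H) = 205 × (3.0000 − 2.6974) = 62.03 ms.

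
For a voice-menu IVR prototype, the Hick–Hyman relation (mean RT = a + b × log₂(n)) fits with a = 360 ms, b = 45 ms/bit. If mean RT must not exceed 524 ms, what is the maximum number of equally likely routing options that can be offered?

12

45·log₂ n ≤ 524 − 360 = 164, giving log₂ n ≤ 3.6444 and n ≤ 12.505. The largest whole number is 12.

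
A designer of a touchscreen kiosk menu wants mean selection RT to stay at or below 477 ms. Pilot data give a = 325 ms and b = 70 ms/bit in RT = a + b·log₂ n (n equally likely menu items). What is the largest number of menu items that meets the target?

4

Information budget: (477 − 325)/70 = 2.1714 bits, so n ≤ 2^2.1714 = 4.505 → at most 4.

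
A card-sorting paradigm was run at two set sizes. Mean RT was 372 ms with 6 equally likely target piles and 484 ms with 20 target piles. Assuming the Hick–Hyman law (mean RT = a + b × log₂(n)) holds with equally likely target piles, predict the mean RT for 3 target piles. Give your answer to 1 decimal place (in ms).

Fit slope and intercept:
  b = (484 − 372) / (log₂ 20 − log₂ 6) = 112 / (4.3219 − 2.5850) = 64.480 ms/bit
  a = 372 − 64.480 × 2.5850 = 205.321 ms
Then RT(3) = 205.321 + 64.480 × log₂ 3 = 205.321 + 64.480 × 1.5850 ≈ 307.520 ms.

307.5 ms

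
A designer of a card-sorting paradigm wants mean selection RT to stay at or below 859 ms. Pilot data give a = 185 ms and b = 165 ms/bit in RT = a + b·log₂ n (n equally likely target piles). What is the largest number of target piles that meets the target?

165·log₂ n ≤ 859 − 185 = 674, giving log₂ n ≤ 4.0848 and n ≤ 16.969. The largest whole number is 16.

16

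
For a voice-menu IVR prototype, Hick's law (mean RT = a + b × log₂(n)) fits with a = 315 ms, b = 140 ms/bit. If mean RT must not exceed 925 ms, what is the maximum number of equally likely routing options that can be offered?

20

Set 315 + 140·log₂ n ≤ 925 → log₂ n ≤ (925 − 315)/140 = 4.3571.
So n ≤ 2^4.3571 = 20.494; the largest integer n is 20.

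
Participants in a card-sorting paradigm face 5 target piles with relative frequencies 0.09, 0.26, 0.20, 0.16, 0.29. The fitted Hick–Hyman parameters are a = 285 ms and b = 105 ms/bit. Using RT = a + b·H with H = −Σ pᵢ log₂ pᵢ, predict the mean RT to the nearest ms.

518 ms

H = 0.09·log₂(1/0.09) + 0.26·log₂(1/0.26) + 0.20·log₂(1/0.20) + 0.16·log₂(1/0.16) + 0.29·log₂(1/0.29) = 2.2232 bits.
RT = 285 + 105 × 2.2232 = 518.44 ms.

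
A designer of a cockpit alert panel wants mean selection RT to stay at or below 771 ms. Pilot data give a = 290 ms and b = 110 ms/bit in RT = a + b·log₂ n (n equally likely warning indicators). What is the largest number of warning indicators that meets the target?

20

Information budget: (771 − 290)/110 = 4.3727 bits, so n ≤ 2^4.3727 = 20.717 → at most 20.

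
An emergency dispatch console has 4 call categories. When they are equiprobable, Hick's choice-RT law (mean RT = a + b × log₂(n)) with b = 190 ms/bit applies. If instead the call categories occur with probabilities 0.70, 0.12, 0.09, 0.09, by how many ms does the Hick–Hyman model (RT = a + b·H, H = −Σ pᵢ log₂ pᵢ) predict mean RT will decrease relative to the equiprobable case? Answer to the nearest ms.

123 ms

The RT saving is b·ΔH. Equiprobable H₀ = log₂(4) = 2.0000 bits; with the given probabilities H = 1.3526 bits.
b·(H₀ − H) = 190 × (2.0000 − 1.3526) = 123.01 ms.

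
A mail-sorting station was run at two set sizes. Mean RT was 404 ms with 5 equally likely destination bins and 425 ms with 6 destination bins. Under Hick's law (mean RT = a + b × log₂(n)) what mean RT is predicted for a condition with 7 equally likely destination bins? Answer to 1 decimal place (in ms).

Solve the two-equation system in a and b:
  b = (425 − 404) / (log₂ 6 − log₂ 5) = 21 / (2.5850 − 2.3219) = 79.837 ms/bit
  a = 404 − 79.837 × 2.3219 = 218.623 ms
Then RT(7) = 218.623 + 79.837 × log₂ 7 = 218.623 + 79.837 × 2.8074 ≈ 442.755 ms.

442.8 ms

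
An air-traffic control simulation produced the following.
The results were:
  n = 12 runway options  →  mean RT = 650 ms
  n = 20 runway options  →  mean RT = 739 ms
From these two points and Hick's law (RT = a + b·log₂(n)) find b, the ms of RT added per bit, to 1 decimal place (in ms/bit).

Slope: b = (739 − 650) / (log₂ 20 − log₂ 12) = 89/0.7370 = 120.765 ms/bit.

120.8 ms/bit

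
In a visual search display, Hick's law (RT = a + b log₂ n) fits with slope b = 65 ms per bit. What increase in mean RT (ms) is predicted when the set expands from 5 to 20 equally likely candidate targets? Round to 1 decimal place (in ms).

Only the slope matters, since a is common to both: ΔRT = b·log₂(n₂/n₁).
log₂(20) − log₂(5) = log₂(20/5) = log₂(4) = 2.
ΔRT = 65 × 2.0000 = 130.000 ms.

130.0 ms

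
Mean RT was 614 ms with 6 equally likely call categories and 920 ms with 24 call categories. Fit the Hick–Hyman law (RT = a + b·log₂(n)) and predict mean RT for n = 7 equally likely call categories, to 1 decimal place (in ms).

648.0 ms

Fit slope and intercept:
  b = (920 − 614) / (log₂ 24 − log₂ 6) = 306 / (4.5850 − 2.5850) = 153.000 ms/bit
  a = 614 − 153.000 × 2.5850 = 218.501 ms
Then RT(7) = 218.501 + 153.000 × log₂ 7 = 218.501 + 153.000 × 2.8074 ≈ 648.026 ms.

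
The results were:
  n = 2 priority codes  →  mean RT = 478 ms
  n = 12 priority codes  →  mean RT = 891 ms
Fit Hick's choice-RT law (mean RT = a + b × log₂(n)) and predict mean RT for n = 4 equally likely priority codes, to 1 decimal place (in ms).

637.8 ms

RT is linear in log₂ n, so two points fix the line:
  b = (891 − 478) / (log₂ 12 − log₂ 2) = 413 / (3.5850 − 1) = 159.770 ms/bit
  a = 478 − 159.770 × 1 = 318.230 ms
Then RT(4) = 318.230 + 159.770 × log₂ 4 = 318.230 + 159.770 × 2 ≈ 637.770 ms.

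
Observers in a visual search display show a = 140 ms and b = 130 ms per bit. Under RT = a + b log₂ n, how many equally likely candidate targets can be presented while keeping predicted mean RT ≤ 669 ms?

16

130·log₂ n ≤ 669 − 140 = 529, giving log₂ n ≤ 4.0692 and n ≤ 16.787. The largest whole number is 16.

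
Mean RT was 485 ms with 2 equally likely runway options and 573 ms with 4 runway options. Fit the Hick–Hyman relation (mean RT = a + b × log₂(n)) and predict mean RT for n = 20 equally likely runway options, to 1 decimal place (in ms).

Fit slope and intercept:
  b = (573 − 485) / (log₂ 4 − log₂ 2) = 88 / (2 − 1) = 88.000 ms/bit
  a = 485 − 88.000 × 1 = 397.000 ms
Then RT(20) = 397.000 + 88.000 × log₂ 20 = 397.000 + 88.000 × 4.3219 ≈ 777.330 ms.

777.3 ms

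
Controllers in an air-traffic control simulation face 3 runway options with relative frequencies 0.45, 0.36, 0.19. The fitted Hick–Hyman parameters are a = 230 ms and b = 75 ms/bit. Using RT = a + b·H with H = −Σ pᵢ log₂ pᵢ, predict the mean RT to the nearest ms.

H = 0.45·log₂(1/0.45) + 0.36·log₂(1/0.36) + 0.19·log₂(1/0.19) = 1.5042 bits.
RT = 230 + 75 × 1.5042 = 342.82 ms.

343 ms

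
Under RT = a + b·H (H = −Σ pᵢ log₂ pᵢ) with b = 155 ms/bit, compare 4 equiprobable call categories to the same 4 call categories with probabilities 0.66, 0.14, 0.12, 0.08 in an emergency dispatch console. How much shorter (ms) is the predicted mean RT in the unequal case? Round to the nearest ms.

The RT saving is b·ΔH. Equiprobable H₀ = log₂(4) = 2.0000 bits; with the given probabilities H = 1.4513 bits.
b·(H₀ − H) = 155 × (2.0000 − 1.4513) = 85.04 ms.

85 ms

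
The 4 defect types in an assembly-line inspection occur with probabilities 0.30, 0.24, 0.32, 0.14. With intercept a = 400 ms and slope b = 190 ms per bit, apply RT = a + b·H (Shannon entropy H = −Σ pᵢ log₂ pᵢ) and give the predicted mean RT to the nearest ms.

768 ms

H = 0.30·log₂(1/0.30) + 0.24·log₂(1/0.24) + 0.32·log₂(1/0.32) + 0.14·log₂(1/0.14) = 1.9384 bits.
RT = 400 + 190 × 1.9384 = 768.29 ms.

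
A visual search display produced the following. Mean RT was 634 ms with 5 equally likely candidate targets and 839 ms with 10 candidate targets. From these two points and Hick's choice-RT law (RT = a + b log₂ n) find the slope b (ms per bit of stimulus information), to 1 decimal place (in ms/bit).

205.0 ms/bit

The slope on a log₂ axis is (839 − 634) / (3.3219 − 2.3219) = 205.000 ms/bit.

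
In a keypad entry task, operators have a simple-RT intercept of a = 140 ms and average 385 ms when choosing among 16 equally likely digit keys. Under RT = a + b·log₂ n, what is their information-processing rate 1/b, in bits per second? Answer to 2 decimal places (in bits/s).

16.33 bits/s

b = (385 − 140)/log₂ 16 = 245/4 = 61.250 ms per bit = 0.06125 s/bit; the reciprocal is 16.327 bits/s.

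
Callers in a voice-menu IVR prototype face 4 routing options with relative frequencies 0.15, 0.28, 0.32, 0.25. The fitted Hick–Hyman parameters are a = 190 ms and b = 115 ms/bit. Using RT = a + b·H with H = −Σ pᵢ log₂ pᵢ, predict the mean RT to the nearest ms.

414 ms

Entropy contributions −pᵢ log₂ pᵢ: 0.4105, 0.5142, 0.5260, 0.5000; sum H = 1.9508 bits.
RT = a + bH = 190 + 115·1.9508 = 414.34 ms.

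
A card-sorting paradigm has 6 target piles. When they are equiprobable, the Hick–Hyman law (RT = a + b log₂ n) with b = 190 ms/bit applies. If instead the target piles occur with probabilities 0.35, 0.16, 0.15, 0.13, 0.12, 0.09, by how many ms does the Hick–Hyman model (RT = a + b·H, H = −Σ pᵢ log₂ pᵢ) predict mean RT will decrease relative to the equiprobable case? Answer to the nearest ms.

30 ms

The RT saving is b·ΔH. Equiprobable H₀ = log₂(6) = 2.5850 bits; with the given probabilities H = 2.4260 bits.
b·(H₀ − H) = 190 × (2.5850 − 2.4260) = 30.20 ms.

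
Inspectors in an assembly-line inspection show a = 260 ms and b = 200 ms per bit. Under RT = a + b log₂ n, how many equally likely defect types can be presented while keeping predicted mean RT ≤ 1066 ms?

200·log₂ n ≤ 1066 − 260 = 806, giving log₂ n ≤ 4.0300 and n ≤ 16.336. The largest whole number is 16.

16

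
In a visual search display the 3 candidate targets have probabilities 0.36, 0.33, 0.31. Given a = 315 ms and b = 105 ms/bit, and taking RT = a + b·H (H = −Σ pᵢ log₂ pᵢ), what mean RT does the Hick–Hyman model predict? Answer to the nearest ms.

481 ms

H = 0.36·log₂(1/0.36) + 0.33·log₂(1/0.33) + 0.31·log₂(1/0.31) = 1.5822 bits.
RT = 315 + 105 × 1.5822 = 481.13 ms.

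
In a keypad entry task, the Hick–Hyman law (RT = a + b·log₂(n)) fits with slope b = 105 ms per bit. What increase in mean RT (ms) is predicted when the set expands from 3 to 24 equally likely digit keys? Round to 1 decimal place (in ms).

315.0 ms

ΔRT = (a + b log₂ n₂) − (a + b log₂ n₁) = b·(log₂ n₂ − log₂ n₁).
log₂(24) − log₂(3) = log₂(24/3) = log₂(8) = 3.
ΔRT = 105 × 3.0000 = 315.000 ms.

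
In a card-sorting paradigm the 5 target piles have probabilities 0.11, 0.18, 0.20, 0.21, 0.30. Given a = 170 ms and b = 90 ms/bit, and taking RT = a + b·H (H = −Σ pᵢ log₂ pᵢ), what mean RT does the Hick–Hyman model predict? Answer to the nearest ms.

H = 0.11·log₂(1/0.11) + 0.18·log₂(1/0.18) + 0.20·log₂(1/0.20) + 0.21·log₂(1/0.21) + 0.30·log₂(1/0.30) = 2.2539 bits.
RT = 170 + 90 × 2.2539 = 372.85 ms.

373 ms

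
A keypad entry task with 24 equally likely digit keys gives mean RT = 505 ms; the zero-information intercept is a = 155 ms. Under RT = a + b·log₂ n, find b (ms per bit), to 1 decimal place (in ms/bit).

76.3 ms/bit

24 alternatives carry log₂ 24 = 4.5850 bits; the choice cost is 505 − 155 = 350 ms, so b = 350/4.5850 = 76.337 ms/bit.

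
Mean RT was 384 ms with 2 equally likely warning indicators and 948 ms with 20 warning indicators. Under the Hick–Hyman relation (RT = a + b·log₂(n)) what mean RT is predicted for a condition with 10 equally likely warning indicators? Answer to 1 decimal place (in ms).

With log₂ n on the abscissa the relation is linear; from the two conditions:
  b = (948 − 384) / (log₂ 20 − log₂ 2) = 564 / (4.3219 − 1) = 169.781 ms/bit
  a = 384 − 169.781 × 1 = 214.219 ms
Then RT(10) = 214.219 + 169.781 × log₂ 10 = 214.219 + 169.781 × 3.3219 ≈ 778.219 ms.

778.2 ms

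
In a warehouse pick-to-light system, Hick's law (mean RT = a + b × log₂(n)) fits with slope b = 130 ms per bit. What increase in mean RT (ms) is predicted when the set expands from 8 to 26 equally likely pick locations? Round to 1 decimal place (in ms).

221.1 ms

ΔRT = (a + b log₂ n₂) − (a + b log₂ n₁) = b·(log₂ n₂ − log₂ n₁).
log₂(26) − log₂(8) = 4.7004 − 3 = 1.7004.
ΔRT = 130 × 1.7004 = 221.057 ms.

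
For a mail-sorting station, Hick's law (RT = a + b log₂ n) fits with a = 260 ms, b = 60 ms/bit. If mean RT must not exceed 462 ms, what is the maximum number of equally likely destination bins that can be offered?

Information budget: (462 − 260)/60 = 3.3667 bits, so n ≤ 2^3.3667 = 10.315 → at most 10.

10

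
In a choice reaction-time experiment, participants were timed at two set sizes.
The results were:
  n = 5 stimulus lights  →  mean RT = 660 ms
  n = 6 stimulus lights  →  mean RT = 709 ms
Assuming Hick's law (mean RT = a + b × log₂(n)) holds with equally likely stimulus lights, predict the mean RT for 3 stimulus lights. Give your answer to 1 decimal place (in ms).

522.7 ms

Solve the two-equation system in a and b:
  b = (709 − 660) / (log₂ 6 − log₂ 5) = 49 / (2.5850 − 2.3219) = 186.287 ms/bit
  a = 660 − 186.287 × 2.3219 = 227.454 ms
Then RT(3) = 227.454 + 186.287 × log₂ 3 = 227.454 + 186.287 × 1.5850 ≈ 522.713 ms.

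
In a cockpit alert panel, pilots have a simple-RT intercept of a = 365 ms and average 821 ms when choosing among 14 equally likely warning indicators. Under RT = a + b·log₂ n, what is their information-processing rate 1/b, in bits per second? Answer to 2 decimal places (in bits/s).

b = (821 − 365)/log₂ 14 = 456/3.8074 = 119.768 ms per bit = 0.11977 s/bit; the reciprocal is 8.349 bits/s.

8.35 bits/s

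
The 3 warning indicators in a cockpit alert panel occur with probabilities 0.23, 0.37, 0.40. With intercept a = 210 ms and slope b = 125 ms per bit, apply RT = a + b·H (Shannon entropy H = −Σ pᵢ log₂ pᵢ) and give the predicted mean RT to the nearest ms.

H = 0.23·log₂(1/0.23) + 0.37·log₂(1/0.37) + 0.40·log₂(1/0.40) = 1.5472 bits.
RT = 210 + 125 × 1.5472 = 403.40 ms.

403 ms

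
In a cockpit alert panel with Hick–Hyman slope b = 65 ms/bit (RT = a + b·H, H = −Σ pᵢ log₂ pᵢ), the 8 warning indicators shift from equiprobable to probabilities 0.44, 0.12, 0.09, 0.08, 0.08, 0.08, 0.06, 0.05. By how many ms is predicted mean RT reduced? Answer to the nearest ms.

30 ms

Equiprobable entropy H₀ = log₂ 8 = 3.0000 bits.
Skewed entropy H = −Σ pᵢ log₂ pᵢ = 2.5350 bits.
ΔRT = b·(H₀ − H) = 65 × 0.4650 = 30.22 ms.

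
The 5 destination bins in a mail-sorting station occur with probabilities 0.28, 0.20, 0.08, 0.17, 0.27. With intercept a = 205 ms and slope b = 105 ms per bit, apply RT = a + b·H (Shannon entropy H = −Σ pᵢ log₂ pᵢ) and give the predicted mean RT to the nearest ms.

438 ms

Entropy contributions −pᵢ log₂ pᵢ: 0.5142, 0.4644, 0.2915, 0.4346, 0.5100; sum H = 2.2147 bits.
RT = a + bH = 205 + 105·2.2147 = 437.55 ms.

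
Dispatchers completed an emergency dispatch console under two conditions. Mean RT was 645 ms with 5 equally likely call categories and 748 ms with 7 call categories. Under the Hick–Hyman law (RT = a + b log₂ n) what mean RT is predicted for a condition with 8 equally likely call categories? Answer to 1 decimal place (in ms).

788.9 ms

With log₂ n on the abscissa the relation is linear; from the two conditions:
  b = (748 − 645) / (log₂ 7 − log₂ 5) = 103 / (2.8074 − 2.3219) = 212.184 ms/bit
  a = 645 − 212.184 × 2.3219 = 152.323 ms
Then RT(8) = 152.323 + 212.184 × log₂ 8 = 152.323 + 212.184 × 3 ≈ 788.876 ms.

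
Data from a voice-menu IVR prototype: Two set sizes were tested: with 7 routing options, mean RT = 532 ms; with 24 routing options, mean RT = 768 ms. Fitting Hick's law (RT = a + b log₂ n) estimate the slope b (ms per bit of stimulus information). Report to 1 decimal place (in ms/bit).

132.8 ms/bit

Slope: b = (768 − 532) / (log₂ 24 − log₂ 7) = 236/1.7776 = 132.763 ms/bit.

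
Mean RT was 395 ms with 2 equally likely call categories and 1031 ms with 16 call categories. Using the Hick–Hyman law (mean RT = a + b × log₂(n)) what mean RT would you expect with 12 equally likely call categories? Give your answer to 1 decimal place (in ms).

943.0 ms

With log₂ n on the abscissa the relation is linear; from the two conditions:
  b = (1031 − 395) / (log₂ 16 − log₂ 2) = 636 / (4 − 1) = 212.000 ms/bit
  a = 395 − 212.000 × 1 = 183.000 ms
Then RT(12) = 183.000 + 212.000 × log₂ 12 = 183.000 + 212.000 × 3.5850 ≈ 943.012 ms.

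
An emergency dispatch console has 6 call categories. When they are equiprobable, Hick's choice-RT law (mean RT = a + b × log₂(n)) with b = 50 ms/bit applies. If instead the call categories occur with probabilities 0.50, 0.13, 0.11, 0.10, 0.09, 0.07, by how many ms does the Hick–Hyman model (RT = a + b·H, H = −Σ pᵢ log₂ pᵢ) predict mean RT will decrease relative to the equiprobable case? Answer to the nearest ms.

22 ms

The RT saving is b·ΔH. Equiprobable H₀ = log₂(6) = 2.5850 bits; with the given probabilities H = 2.1463 bits.
b·(H₀ − H) = 50 × (2.5850 − 2.1463) = 21.93 ms.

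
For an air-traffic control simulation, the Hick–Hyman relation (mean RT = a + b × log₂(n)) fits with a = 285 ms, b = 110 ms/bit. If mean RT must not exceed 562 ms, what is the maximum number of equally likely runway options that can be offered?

110·log₂ n ≤ 562 − 285 = 277, giving log₂ n ≤ 2.5182 and n ≤ 5.729. The largest whole number is 5.

5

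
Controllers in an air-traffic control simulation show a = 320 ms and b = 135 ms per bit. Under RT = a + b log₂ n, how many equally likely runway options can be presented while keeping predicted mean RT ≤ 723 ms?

Information budget: (723 − 320)/135 = 2.9852 bits, so n ≤ 2^2.9852 = 7.918 → at most 7.

7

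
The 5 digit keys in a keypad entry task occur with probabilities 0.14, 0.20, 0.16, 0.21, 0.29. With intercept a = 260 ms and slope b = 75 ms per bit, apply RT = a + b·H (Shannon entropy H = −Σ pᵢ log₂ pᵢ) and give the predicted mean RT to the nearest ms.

H = 0.14·log₂(1/0.14) + 0.20·log₂(1/0.20) + 0.16·log₂(1/0.16) + 0.21·log₂(1/0.21) + 0.29·log₂(1/0.29) = 2.2752 bits.
RT = 260 + 75 × 2.2752 = 430.64 ms.

431 ms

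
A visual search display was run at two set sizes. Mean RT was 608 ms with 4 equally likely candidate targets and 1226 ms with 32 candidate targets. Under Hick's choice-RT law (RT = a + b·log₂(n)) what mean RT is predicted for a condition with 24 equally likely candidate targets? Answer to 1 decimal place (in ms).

1140.5 ms

With log₂ n on the abscissa the relation is linear; from the two conditions:
  b = (1226 − 608) / (log₂ 32 − log₂ 4) = 618 / (5 − 2) = 206.000 ms/bit
  a = 608 − 206.000 × 2 = 196.000 ms
Then RT(24) = 196.000 + 206.000 × log₂ 24 = 196.000 + 206.000 × 4.5850 ≈ 1140.502 ms.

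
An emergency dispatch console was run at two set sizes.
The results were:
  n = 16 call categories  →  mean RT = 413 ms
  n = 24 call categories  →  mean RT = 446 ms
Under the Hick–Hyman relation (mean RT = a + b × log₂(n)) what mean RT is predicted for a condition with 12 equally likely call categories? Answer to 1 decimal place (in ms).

Fit slope and intercept:
  b = (446 − 413) / (log₂ 24 − log₂ 16) = 33 / (4.5850 − 4) = 56.414 ms/bit
  a = 413 − 56.414 × 4 = 187.345 ms
Then RT(12) = 187.345 + 56.414 × log₂ 12 = 187.345 + 56.414 × 3.5850 ≈ 389.586 ms.

389.6 ms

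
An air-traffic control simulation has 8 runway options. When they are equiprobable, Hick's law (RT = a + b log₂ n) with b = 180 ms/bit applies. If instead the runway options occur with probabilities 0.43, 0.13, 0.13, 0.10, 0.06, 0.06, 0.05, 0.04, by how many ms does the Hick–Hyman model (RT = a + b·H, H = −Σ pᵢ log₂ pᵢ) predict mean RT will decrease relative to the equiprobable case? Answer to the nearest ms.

88 ms

Equiprobable entropy H₀ = log₂ 8 = 3.0000 bits.
Skewed entropy H = −Σ pᵢ log₂ pᵢ = 2.5100 bits.
ΔRT = b·(H₀ − H) = 180 × 0.4900 = 88.21 ms.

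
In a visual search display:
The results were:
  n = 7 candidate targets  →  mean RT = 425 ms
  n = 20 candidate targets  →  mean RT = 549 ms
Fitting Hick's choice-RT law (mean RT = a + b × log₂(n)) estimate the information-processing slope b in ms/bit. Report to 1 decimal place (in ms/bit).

b = (RT₂ − RT₁)/(log₂ n₂ − log₂ n₁) = (549 − 425)/(4.3219 − 2.8074) = 81.871 ms/bit.

81.9 ms/bit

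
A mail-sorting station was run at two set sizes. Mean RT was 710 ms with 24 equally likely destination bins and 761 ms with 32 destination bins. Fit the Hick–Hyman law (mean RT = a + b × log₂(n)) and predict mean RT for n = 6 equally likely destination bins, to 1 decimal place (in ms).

464.2 ms

With log₂ n on the abscissa the relation is linear; from the two conditions:
  b = (761 − 710) / (log₂ 32 − log₂ 24) = 51 / (5 − 4.5850) = 122.880 ms/bit
  a = 710 − 122.880 × 4.5850 = 146.598 ms
Then RT(6) = 146.598 + 122.880 × log₂ 6 = 146.598 + 122.880 × 2.5850 ≈ 464.239 ms.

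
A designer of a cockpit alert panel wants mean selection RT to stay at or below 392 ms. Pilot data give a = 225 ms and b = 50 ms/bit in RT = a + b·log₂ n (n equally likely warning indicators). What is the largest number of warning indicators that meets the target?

10

Information budget: (392 − 225)/50 = 3.3400 bits, so n ≤ 2^3.3400 = 10.126 → at most 10.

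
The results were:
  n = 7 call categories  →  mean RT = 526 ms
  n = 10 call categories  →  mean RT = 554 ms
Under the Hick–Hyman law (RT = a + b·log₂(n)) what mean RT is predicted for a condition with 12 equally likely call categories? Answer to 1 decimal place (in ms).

568.3 ms

Fit slope and intercept:
  b = (554 − 526) / (log₂ 10 − log₂ 7) = 28 / (3.3219 − 2.8074) = 54.414 ms/bit
  a = 526 − 54.414 × 2.8074 = 373.241 ms
Then RT(12) = 373.241 + 54.414 × log₂ 12 = 373.241 + 54.414 × 3.5850 ≈ 568.313 ms.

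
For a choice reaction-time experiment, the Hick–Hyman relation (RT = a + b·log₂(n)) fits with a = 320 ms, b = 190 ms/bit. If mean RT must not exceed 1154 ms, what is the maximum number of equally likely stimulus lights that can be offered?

Set 320 + 190·log₂ n ≤ 1154 → log₂ n ≤ (1154 − 320)/190 = 4.3895.
So n ≤ 2^4.3895 = 20.959; the largest integer n is 20.

20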